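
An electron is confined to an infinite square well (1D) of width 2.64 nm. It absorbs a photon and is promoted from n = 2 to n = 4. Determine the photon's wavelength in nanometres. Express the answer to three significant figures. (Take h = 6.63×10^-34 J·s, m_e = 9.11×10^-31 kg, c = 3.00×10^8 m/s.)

E_1 = h²/(8m_eL²) = 8.654×10^-21 J, so ΔE = (4² − 2²)E_1 = 1.038×10^-19 J.
λ = hc/ΔE = (6.63×10^-34·3.00×10^8)/1.038×10^-19 = 1.92×10^-6 m = 1.92×10^3 nm.

λ = 1.92×10^3 nm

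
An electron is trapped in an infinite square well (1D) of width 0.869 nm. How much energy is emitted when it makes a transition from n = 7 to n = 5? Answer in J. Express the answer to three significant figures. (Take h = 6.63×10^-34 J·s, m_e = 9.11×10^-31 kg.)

E_1 = h²/(8m_eL²) = 7.987×10^-20 J.
|ΔE| = |7² − 5²|·E_1 = 24·7.987×10^-20 J = 1.92×10^-18 J.

|ΔE| = 1.92×10^-18 J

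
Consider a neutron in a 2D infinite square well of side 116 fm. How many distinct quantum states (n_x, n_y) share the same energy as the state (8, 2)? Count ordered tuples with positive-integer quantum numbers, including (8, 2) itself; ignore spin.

degeneracy = 2

The level has n_x² + n_y² = 68. The ordered positive-integer solutions are (2, 8), (8, 2).
That gives 2 states.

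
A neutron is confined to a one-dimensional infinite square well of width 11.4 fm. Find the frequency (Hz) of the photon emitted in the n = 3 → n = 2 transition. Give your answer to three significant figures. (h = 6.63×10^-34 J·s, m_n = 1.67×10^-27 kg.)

E_1 = h²/(8m_nL²) = 2.532×10^-13 J and ΔE = (3² − 2²)E_1 = 1.266×10^-12 J.
f = ΔE/h = 1.266×10^-12/6.63×10^-34 = 1.91×10^21 Hz.

f = 1.91×10^21 Hz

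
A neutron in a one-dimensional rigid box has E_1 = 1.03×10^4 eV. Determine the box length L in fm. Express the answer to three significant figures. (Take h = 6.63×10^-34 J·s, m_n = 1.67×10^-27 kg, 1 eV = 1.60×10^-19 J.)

From E_n = n²h²/(8m_nL²), L = n·h/√(8m_nE_n).
E_1 = 1.03×10^4 eV = 1.648×10^-15 J, so L = 1·6.63×10^-34/√(8·1.67×10^-27·1.648×10^-15) = 1.41×10^-13 m = 141 fm.

L = 141 fm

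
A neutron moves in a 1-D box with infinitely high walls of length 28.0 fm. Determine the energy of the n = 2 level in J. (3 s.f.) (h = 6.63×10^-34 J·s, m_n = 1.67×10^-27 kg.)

E_2 = 1.68×10^-13 J

For an infinite well E_n = n²h²/(8m_nL²), so E_1 = h²/(8m_nL²) = (6.63×10^-34)²/(8·1.67×10^-27·(2.80×10^-14 m)²) = 4.197×10^-14 J.
Then E_2 = 2²·E_1 = 4·4.197×10^-14 J = 1.68×10^-13 J.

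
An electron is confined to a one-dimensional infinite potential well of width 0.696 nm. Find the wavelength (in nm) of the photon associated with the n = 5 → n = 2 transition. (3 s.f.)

λ = 76.1 nm

E_1 = h²/(8m_eL²) = 1.244×10^-19 J, so ΔE = (5² − 2²)E_1 = 2.612×10^-18 J.
λ = hc/ΔE = (6.626×10^-34·2.998×10^8)/2.612×10^-18 = 7.61×10^-8 m = 76.1 nm.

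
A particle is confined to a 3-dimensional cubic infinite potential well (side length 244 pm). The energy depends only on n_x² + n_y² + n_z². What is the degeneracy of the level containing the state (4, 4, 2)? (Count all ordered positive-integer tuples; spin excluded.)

degeneracy = 3

The level has n_x² + n_y² + n_z² = 36. The ordered positive-integer solutions are (2, 4, 4), (4, 2, 4), (4, 4, 2).
That gives 3 states.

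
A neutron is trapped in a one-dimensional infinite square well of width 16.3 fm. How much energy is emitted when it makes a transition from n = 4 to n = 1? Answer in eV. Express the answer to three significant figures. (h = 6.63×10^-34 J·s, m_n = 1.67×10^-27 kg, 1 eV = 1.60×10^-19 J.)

|ΔE| = 1.16×10^7 eV

E_1 = h²/(8m_nL²) = 1.238×10^-13 J.
|ΔE| = |4² − 1²|·E_1 = 15·1.238×10^-13 J = 1.857×10^-12 J = 1.16×10^7 eV.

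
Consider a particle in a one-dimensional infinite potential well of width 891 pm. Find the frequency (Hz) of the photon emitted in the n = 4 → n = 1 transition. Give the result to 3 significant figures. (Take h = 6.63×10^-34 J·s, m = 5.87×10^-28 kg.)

E_1 = h²/(8mL²) = 1.179×10^-22 J and ΔE = (4² − 1²)E_1 = 1.769×10^-21 J.
f = ΔE/h = 1.769×10^-21/6.63×10^-34 = 2.67×10^12 Hz.

f = 2.67×10^12 Hz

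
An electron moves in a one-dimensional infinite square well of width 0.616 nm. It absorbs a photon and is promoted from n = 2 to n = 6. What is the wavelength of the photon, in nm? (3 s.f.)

λ = 39.1 nm

E_1 = h²/(8m_eL²) = 1.588×10^-19 J, so ΔE = (6² − 2²)E_1 = 5.082×10^-18 J.
λ = hc/ΔE = (6.626×10^-34·2.998×10^8)/5.082×10^-18 = 3.91×10^-8 m = 39.1 nm.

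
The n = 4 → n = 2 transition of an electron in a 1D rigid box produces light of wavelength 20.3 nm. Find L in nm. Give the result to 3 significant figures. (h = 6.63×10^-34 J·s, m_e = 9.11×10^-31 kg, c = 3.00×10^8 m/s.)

The photon carries ΔE = hc/λ = 6.63×10^-34·3.00×10^8/2.03×10^-8 m = 9.798×10^-18 J.
Since ΔE = (4² − 2²)E_1, E_1 = 8.165×10^-19 J, and L = h/√(8m_eE_1) = 2.72×10^-10 m = 0.272 nm.

L = 0.272 nm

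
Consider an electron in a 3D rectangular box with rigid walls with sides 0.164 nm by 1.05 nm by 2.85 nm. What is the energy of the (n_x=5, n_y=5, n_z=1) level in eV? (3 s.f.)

For a 3D rectangular well E = (h²/8m_e)·Σ n_i²/L_i² = (6.626×10^-34)²/(8·9.109×10^-31) · [5²/(0.164 nm)² + 5²/(1.05 nm)² + 1²/(2.85 nm)²].
Evaluating gives E = 5.737×10^-17 J = 358 eV.

E = 358 eV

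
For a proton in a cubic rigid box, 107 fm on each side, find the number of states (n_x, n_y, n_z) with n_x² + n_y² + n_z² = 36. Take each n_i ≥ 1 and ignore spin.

The level has n_x² + n_y² + n_z² = 36. The ordered positive-integer solutions are (2, 4, 4), (4, 2, 4), (4, 4, 2).
That gives 3 states.

degeneracy = 3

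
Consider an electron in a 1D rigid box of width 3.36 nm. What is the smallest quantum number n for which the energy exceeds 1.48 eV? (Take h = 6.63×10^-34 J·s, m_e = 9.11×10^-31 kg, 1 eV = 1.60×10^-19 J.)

n = 7

E_1 = h²/(8m_eL²) = 5.342×10^-21 J = 0.03339 eV.
Need n² > 1.48/0.03339 = 44.32, i.e. n > 6.657.
The smallest integer satisfying this is n = 7.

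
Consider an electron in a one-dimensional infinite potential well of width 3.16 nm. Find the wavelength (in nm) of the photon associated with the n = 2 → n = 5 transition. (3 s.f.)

E_1 = h²/(8m_eL²) = 6.033×10^-21 J, so ΔE = (5² − 2²)E_1 = 1.267×10^-19 J.
λ = hc/ΔE = (6.626×10^-34·2.998×10^8)/1.267×10^-19 = 1.57×10^-6 m = 1.57×10^3 nm.

λ = 1.57×10^3 nm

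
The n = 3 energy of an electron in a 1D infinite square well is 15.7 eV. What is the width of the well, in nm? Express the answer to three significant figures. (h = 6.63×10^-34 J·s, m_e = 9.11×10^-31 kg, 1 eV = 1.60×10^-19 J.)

From E_n = n²h²/(8m_eL²), L = n·h/√(8m_eE_n).
E_3 = 15.7 eV = 2.512×10^-18 J, so L = 3·6.63×10^-34/√(8·9.11×10^-31·2.512×10^-18) = 4.65×10^-10 m = 0.465 nm.

L = 0.465 nm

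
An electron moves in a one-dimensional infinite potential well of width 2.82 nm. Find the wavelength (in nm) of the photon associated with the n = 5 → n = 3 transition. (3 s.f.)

E_1 = h²/(8m_eL²) = 7.576×10^-21 J, so ΔE = (5² − 3²)E_1 = 1.212×10^-19 J.
λ = hc/ΔE = (6.626×10^-34·2.998×10^8)/1.212×10^-19 = 1.64×10^-6 m = 1.64×10^3 nm.

λ = 1.64×10^3 nm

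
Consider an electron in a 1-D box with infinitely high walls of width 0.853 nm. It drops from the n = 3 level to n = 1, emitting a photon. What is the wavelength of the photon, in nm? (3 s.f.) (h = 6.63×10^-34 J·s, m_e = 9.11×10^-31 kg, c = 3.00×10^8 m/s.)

E_1 = h²/(8m_eL²) = 8.289×10^-20 J, so ΔE = (3² − 1²)E_1 = 6.631×10^-19 J.
λ = hc/ΔE = (6.63×10^-34·3.00×10^8)/6.631×10^-19 = 3.00×10^-7 m = 300 nm.

λ = 300 nm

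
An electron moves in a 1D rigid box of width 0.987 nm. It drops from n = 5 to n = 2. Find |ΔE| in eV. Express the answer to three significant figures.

E_1 = h²/(8m_eL²) = 6.185×10^-20 J.
|ΔE| = |5² − 2²|·E_1 = 21·6.185×10^-20 J = 1.299×10^-18 J = 8.11 eV.

|ΔE| = 8.11 eV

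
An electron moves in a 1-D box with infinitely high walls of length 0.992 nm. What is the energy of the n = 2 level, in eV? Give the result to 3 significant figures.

E_2 = 1.53 eV

For an infinite well E_n = n²h²/(8m_eL²), so E_1 = h²/(8m_eL²) = (6.626×10^-34)²/(8·9.109×10^-31·(9.92×10^-10 m)²) = 6.122×10^-20 J.
Then E_2 = 2²·E_1 = 4·6.122×10^-20 J = 2.449×10^-19 J.
Converting, E_2 = 2.449×10^-19 J / (1.602×10^-19 J/eV) = 1.53 eV.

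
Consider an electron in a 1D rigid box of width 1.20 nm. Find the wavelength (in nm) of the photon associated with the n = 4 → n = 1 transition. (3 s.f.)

E_1 = h²/(8m_eL²) = 4.184×10^-20 J, so ΔE = (4² − 1²)E_1 = 6.276×10^-19 J.
λ = hc/ΔE = (6.626×10^-34·2.998×10^8)/6.276×10^-19 = 3.17×10^-7 m = 317 nm.

λ = 317 nm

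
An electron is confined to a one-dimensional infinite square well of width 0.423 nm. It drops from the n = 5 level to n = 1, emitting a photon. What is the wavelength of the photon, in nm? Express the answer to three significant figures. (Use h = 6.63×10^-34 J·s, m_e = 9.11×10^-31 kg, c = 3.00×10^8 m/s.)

λ = 24.6 nm

E_1 = h²/(8m_eL²) = 3.371×10^-19 J, so ΔE = (5² − 1²)E_1 = 8.090×10^-18 J.
λ = hc/ΔE = (6.63×10^-34·3.00×10^8)/8.090×10^-18 = 2.46×10^-8 m = 24.6 nm.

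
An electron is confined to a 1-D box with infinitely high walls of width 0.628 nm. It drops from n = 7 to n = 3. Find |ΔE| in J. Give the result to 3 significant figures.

E_1 = h²/(8m_eL²) = 1.528×10^-19 J.
|ΔE| = |7² − 3²|·E_1 = 40·1.528×10^-19 J = 6.11×10^-18 J.

|ΔE| = 6.11×10^-18 J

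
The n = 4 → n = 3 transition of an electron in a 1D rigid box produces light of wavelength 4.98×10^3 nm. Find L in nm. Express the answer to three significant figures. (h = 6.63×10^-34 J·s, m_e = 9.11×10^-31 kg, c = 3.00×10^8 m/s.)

The photon carries ΔE = hc/λ = 6.63×10^-34·3.00×10^8/4.98×10^-6 m = 3.994×10^-20 J.
Since ΔE = (4² − 3²)E_1, E_1 = 5.706×10^-21 J, and L = h/√(8m_eE_1) = 3.25×10^-9 m = 3.25 nm.

L = 3.25 nm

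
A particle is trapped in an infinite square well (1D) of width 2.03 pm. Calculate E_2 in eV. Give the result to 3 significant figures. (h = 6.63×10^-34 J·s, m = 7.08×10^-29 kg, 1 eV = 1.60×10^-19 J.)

E_2 = 4.71×10^3 eV

For an infinite well E_n = n²h²/(8mL²), so E_1 = h²/(8mL²) = (6.63×10^-34)²/(8·7.08×10^-29·(2.03×10^-12 m)²) = 1.883×10^-16 J.
Then E_2 = 2²·E_1 = 4·1.883×10^-16 J = 7.532×10^-16 J.
Converting, E_2 = 7.532×10^-16 J / (1.60×10^-19 J/eV) = 4.71×10^3 eV.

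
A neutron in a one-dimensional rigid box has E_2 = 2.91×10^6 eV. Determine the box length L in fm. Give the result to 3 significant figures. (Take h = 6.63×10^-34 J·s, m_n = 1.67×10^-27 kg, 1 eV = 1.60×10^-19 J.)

From E_n = n²h²/(8m_nL²), L = n·h/√(8m_nE_n).
E_2 = 2.91×10^6 eV = 4.656×10^-13 J, so L = 2·6.63×10^-34/√(8·1.67×10^-27·4.656×10^-13) = 1.68×10^-14 m = 16.8 fm.

L = 16.8 fm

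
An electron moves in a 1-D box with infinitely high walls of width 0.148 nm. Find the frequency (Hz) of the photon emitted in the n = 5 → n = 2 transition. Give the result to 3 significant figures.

E_1 = h²/(8m_eL²) = 2.751×10^-18 J and ΔE = (5² − 2²)E_1 = 5.777×10^-17 J.
f = ΔE/h = 5.777×10^-17/6.626×10^-34 = 8.72×10^16 Hz.

f = 8.72×10^16 Hz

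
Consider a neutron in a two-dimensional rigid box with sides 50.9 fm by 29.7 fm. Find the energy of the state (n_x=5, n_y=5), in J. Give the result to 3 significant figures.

E = 1.24×10^-12 J

For a 2D rectangular well E = (h²/8m_n)·Σ n_i²/L_i² = (6.626×10^-34)²/(8·1.675×10^-27) · [5²/(50.9 fm)² + 5²/(29.7 fm)²].
Evaluating gives E = 1.24×10^-12 J.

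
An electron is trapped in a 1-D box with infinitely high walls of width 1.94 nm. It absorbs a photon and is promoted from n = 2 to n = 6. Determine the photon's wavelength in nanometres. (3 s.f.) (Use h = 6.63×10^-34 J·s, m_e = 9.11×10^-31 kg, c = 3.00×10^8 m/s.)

E_1 = h²/(8m_eL²) = 1.603×10^-20 J, so ΔE = (6² − 2²)E_1 = 5.130×10^-19 J.
λ = hc/ΔE = (6.63×10^-34·3.00×10^8)/5.130×10^-19 = 3.88×10^-7 m = 388 nm.

λ = 388 nm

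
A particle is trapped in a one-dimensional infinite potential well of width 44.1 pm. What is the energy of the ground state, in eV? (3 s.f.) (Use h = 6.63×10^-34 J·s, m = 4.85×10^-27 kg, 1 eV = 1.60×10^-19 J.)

For an infinite well E_n = n²h²/(8mL²), so E_1 = h²/(8mL²) = (6.63×10^-34)²/(8·4.85×10^-27·(4.41×10^-11 m)²) = 5.825×10^-21 J.
Converting, E_1 = 5.825×10^-21 J / (1.60×10^-19 J/eV) = 0.0364 eV.

E_1 = 0.0364 eV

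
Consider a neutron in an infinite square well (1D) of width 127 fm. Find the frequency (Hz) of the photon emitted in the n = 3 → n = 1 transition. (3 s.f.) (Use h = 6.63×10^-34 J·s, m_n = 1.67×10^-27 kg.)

E_1 = h²/(8m_nL²) = 2.040×10^-15 J and ΔE = (3² − 1²)E_1 = 1.632×10^-14 J.
f = ΔE/h = 1.632×10^-14/6.63×10^-34 = 2.46×10^19 Hz.

f = 2.46×10^19 Hz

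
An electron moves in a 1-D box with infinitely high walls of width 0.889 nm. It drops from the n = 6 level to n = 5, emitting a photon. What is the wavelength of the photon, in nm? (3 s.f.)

λ = 237 nm

E_1 = h²/(8m_eL²) = 7.623×10^-20 J, so ΔE = (6² − 5²)E_1 = 8.385×10^-19 J.
λ = hc/ΔE = (6.626×10^-34·2.998×10^8)/8.385×10^-19 = 2.37×10^-7 m = 237 nm.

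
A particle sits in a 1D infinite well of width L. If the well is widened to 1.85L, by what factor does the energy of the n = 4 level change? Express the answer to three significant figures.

0.292

E_n ∝ 1/L², so the energy scales by 1/1.85² = 0.292.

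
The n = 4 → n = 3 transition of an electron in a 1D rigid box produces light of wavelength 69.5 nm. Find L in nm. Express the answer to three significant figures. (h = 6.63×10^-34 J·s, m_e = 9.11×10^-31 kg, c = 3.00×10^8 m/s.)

The photon carries ΔE = hc/λ = 6.63×10^-34·3.00×10^8/6.95×10^-8 m = 2.862×10^-18 J.
Since ΔE = (4² − 3²)E_1, E_1 = 4.089×10^-19 J, and L = h/√(8m_eE_1) = 3.84×10^-10 m = 0.384 nm.

L = 0.384 nm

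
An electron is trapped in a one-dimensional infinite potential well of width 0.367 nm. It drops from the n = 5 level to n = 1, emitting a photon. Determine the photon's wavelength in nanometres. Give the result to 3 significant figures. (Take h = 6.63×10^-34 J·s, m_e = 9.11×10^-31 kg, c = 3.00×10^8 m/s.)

λ = 18.5 nm

E_1 = h²/(8m_eL²) = 4.478×10^-19 J, so ΔE = (5² − 1²)E_1 = 1.075×10^-17 J.
λ = hc/ΔE = (6.63×10^-34·3.00×10^8)/1.075×10^-17 = 1.85×10^-8 m = 18.5 nm.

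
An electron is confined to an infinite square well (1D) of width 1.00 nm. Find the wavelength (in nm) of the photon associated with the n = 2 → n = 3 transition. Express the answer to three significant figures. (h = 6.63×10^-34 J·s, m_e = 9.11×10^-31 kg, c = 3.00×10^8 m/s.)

λ = 660 nm

E_1 = h²/(8m_eL²) = 6.031×10^-20 J, so ΔE = (3² − 2²)E_1 = 3.015×10^-19 J.
λ = hc/ΔE = (6.63×10^-34·3.00×10^8)/3.015×10^-19 = 6.60×10^-7 m = 660 nm.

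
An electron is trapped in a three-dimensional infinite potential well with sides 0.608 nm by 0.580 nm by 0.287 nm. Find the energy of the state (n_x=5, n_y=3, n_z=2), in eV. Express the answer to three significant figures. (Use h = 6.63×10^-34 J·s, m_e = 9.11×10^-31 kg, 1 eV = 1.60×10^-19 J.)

E = 53.9 eV

For a 3D rectangular well E = (h²/8m_e)·Σ n_i²/L_i² = (6.63×10^-34)²/(8·9.11×10^-31) · [5²/(0.608 nm)² + 3²/(0.580 nm)² + 2²/(0.287 nm)²].
Evaluating gives E = 8.622×10^-18 J = 53.9 eV.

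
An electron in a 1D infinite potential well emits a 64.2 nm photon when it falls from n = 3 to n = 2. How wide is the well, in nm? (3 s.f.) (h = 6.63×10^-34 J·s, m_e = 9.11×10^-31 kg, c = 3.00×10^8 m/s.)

L = 0.312 nm

The photon carries ΔE = hc/λ = 6.63×10^-34·3.00×10^8/6.42×10^-8 m = 3.098×10^-18 J.
Since ΔE = (3² − 2²)E_1, E_1 = 6.196×10^-19 J, and L = h/√(8m_eE_1) = 3.12×10^-10 m = 0.312 nm.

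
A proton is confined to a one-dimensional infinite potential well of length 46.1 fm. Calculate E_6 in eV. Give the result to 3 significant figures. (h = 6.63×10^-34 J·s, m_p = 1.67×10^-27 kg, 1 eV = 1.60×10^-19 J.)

E_6 = 3.48×10^6 eV

For an infinite well E_n = n²h²/(8m_pL²), so E_1 = h²/(8m_pL²) = (6.63×10^-34)²/(8·1.67×10^-27·(4.61×10^-14 m)²) = 1.548×10^-14 J.
Then E_6 = 6²·E_1 = 36·1.548×10^-14 J = 5.573×10^-13 J.
Converting, E_6 = 5.573×10^-13 J / (1.60×10^-19 J/eV) = 3.48×10^6 eV.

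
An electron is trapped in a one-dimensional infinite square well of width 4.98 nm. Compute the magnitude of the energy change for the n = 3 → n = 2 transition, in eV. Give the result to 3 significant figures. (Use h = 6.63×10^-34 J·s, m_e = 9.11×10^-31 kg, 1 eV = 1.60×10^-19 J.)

E_1 = h²/(8m_eL²) = 2.432×10^-21 J.
|ΔE| = |3² − 2²|·E_1 = 5·2.432×10^-21 J = 1.216×10^-20 J = 0.0760 eV.

|ΔE| = 0.0760 eV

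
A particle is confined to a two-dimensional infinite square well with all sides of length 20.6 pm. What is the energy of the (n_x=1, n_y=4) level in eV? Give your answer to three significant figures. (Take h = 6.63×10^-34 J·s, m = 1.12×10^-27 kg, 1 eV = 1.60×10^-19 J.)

For a 2D rectangular well E = (h²/8m)·Σ n_i²/L_i² = (6.63×10^-34)²/(8·1.12×10^-27) · [1²/(20.6 pm)² + 4²/(20.6 pm)²].
Evaluating gives E = 1.965×10^-18 J = 12.3 eV.

E = 12.3 eV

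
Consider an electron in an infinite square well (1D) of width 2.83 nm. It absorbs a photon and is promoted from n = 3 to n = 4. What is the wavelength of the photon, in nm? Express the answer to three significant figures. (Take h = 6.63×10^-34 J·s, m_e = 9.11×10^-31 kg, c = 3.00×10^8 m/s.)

λ = 3.77×10^3 nm

E_1 = h²/(8m_eL²) = 7.531×10^-21 J, so ΔE = (4² − 3²)E_1 = 5.272×10^-20 J.
λ = hc/ΔE = (6.63×10^-34·3.00×10^8)/5.272×10^-20 = 3.77×10^-6 m = 3.77×10^3 nm.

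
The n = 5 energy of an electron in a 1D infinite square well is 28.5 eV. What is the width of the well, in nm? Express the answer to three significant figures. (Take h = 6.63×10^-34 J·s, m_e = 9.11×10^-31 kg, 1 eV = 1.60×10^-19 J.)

L = 0.575 nm

From E_n = n²h²/(8m_eL²), L = n·h/√(8m_eE_n).
E_5 = 28.5 eV = 4.560×10^-18 J, so L = 5·6.63×10^-34/√(8·9.11×10^-31·4.560×10^-18) = 5.75×10^-10 m = 0.575 nm.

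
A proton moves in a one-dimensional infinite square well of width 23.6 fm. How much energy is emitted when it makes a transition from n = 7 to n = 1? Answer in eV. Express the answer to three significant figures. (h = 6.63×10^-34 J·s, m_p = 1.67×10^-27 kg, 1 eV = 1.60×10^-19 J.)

E_1 = h²/(8m_pL²) = 5.907×10^-14 J.
|ΔE| = |7² − 1²|·E_1 = 48·5.907×10^-14 J = 2.835×10^-12 J = 1.77×10^7 eV.

|ΔE| = 1.77×10^7 eV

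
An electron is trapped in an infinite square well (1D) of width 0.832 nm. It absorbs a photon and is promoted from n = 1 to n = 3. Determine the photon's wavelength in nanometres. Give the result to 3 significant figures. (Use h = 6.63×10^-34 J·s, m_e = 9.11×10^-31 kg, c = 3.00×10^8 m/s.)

E_1 = h²/(8m_eL²) = 8.713×10^-20 J, so ΔE = (3² − 1²)E_1 = 6.970×10^-19 J.
λ = hc/ΔE = (6.63×10^-34·3.00×10^8)/6.970×10^-19 = 2.85×10^-7 m = 285 nm.

λ = 285 nm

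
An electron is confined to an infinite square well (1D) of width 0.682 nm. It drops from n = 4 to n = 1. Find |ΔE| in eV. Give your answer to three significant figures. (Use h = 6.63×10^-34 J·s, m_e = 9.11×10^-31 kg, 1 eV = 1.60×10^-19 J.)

|ΔE| = 12.2 eV

E_1 = h²/(8m_eL²) = 1.297×10^-19 J.
|ΔE| = |4² − 1²|·E_1 = 15·1.297×10^-19 J = 1.945×10^-18 J = 12.2 eV.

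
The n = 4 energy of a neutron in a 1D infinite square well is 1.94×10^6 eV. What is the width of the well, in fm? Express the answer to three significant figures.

From E_n = n²h²/(8m_nL²), L = n·h/√(8m_nE_n).
E_4 = 1.94×10^6 eV = 3.108×10^-13 J, so L = 4·6.626×10^-34/√(8·1.675×10^-27·3.108×10^-13) = 4.11×10^-14 m = 41.1 fm.

L = 41.1 fm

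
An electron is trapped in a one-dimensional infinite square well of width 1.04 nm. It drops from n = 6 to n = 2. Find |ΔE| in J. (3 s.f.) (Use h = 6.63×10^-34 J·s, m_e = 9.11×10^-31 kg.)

E_1 = h²/(8m_eL²) = 5.576×10^-20 J.
|ΔE| = |6² − 2²|·E_1 = 32·5.576×10^-20 J = 1.78×10^-18 J.

|ΔE| = 1.78×10^-18 J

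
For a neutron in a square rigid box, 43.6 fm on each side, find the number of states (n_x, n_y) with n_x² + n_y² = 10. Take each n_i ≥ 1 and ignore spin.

degeneracy = 2

The level has n_x² + n_y² = 10. The ordered positive-integer solutions are (1, 3), (3, 1).
That gives 2 states.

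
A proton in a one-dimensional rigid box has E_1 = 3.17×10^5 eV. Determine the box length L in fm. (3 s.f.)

L = 25.4 fm

From E_n = n²h²/(8m_pL²), L = n·h/√(8m_pE_n).
E_1 = 3.17×10^5 eV = 5.078×10^-14 J, so L = 1·6.626×10^-34/√(8·1.673×10^-27·5.078×10^-14) = 2.54×10^-14 m = 25.4 fm.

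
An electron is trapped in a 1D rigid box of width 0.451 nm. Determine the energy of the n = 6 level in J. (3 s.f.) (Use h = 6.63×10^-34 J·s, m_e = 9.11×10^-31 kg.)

For an infinite well E_n = n²h²/(8m_eL²), so E_1 = h²/(8m_eL²) = (6.63×10^-34)²/(8·9.11×10^-31·(4.51×10^-10 m)²) = 2.965×10^-19 J.
Then E_6 = 6²·E_1 = 36·2.965×10^-19 J = 1.07×10^-17 J.

E_6 = 1.07×10^-17 J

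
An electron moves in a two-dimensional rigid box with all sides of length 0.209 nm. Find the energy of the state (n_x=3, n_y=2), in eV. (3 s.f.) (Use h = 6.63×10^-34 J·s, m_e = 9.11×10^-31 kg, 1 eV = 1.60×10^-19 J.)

E = 112 eV

For a 2D rectangular well E = (h²/8m_e)·Σ n_i²/L_i² = (6.63×10^-34)²/(8·9.11×10^-31) · [3²/(0.209 nm)² + 2²/(0.209 nm)²].
Evaluating gives E = 1.795×10^-17 J = 112 eV.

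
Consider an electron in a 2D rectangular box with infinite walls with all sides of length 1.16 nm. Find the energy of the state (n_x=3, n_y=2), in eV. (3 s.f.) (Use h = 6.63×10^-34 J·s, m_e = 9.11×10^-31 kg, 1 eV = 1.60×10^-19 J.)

For a 2D rectangular well E = (h²/8m_e)·Σ n_i²/L_i² = (6.63×10^-34)²/(8·9.11×10^-31) · [3²/(1.16 nm)² + 2²/(1.16 nm)²].
Evaluating gives E = 5.827×10^-19 J = 3.64 eV.

E = 3.64 eV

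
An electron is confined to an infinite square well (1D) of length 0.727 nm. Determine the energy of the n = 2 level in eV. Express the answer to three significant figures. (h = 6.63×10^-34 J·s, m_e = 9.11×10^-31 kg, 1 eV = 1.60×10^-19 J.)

E_2 = 2.85 eV

For an infinite well E_n = n²h²/(8m_eL²), so E_1 = h²/(8m_eL²) = (6.63×10^-34)²/(8·9.11×10^-31·(7.27×10^-10 m)²) = 1.141×10^-19 J.
Then E_2 = 2²·E_1 = 4·1.141×10^-19 J = 4.564×10^-19 J.
Converting, E_2 = 4.564×10^-19 J / (1.60×10^-19 J/eV) = 2.85 eV.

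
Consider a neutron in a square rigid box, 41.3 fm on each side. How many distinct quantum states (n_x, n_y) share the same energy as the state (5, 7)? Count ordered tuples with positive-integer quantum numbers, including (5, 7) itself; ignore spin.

degeneracy = 2

The level has n_x² + n_y² = 74. The ordered positive-integer solutions are (5, 7), (7, 5).
That gives 2 states.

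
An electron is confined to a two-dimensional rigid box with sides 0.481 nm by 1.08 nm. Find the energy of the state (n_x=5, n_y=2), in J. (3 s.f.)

E = 6.72×10^-18 J

For a 2D rectangular well E = (h²/8m_e)·Σ n_i²/L_i² = (6.626×10^-34)²/(8·9.109×10^-31) · [5²/(0.481 nm)² + 2²/(1.08 nm)²].
Evaluating gives E = 6.72×10^-18 J.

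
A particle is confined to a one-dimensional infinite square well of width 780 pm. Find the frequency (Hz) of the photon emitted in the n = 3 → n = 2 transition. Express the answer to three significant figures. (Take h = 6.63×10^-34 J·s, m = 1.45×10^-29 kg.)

f = 4.70×10^13 Hz

E_1 = h²/(8mL²) = 6.228×10^-21 J and ΔE = (3² − 2²)E_1 = 3.114×10^-20 J.
f = ΔE/h = 3.114×10^-20/6.63×10^-34 = 4.70×10^13 Hz.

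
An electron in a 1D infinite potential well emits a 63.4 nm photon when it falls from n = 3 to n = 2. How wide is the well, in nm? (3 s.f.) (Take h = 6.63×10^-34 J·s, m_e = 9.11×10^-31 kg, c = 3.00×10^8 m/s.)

L = 0.310 nm

The photon carries ΔE = hc/λ = 6.63×10^-34·3.00×10^8/6.34×10^-8 m = 3.137×10^-18 J.
Since ΔE = (3² − 2²)E_1, E_1 = 6.274×10^-19 J, and L = h/√(8m_eE_1) = 3.10×10^-10 m = 0.310 nm.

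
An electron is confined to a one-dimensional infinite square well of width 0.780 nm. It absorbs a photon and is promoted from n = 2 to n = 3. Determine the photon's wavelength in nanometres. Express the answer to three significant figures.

E_1 = h²/(8m_eL²) = 9.903×10^-20 J, so ΔE = (3² − 2²)E_1 = 4.952×10^-19 J.
λ = hc/ΔE = (6.626×10^-34·2.998×10^8)/4.952×10^-19 = 4.01×10^-7 m = 401 nm.

λ = 401 nm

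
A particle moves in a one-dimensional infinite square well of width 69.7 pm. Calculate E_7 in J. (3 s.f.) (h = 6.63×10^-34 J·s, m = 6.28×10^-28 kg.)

For an infinite well E_n = n²h²/(8mL²), so E_1 = h²/(8mL²) = (6.63×10^-34)²/(8·6.28×10^-28·(6.97×10^-11 m)²) = 1.801×10^-20 J.
Then E_7 = 7²·E_1 = 49·1.801×10^-20 J = 8.82×10^-19 J.

E_7 = 8.82×10^-19 J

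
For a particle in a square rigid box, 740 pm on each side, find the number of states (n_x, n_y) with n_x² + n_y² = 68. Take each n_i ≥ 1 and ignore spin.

The level has n_x² + n_y² = 68. The ordered positive-integer solutions are (2, 8), (8, 2).
That gives 2 states.

degeneracy = 2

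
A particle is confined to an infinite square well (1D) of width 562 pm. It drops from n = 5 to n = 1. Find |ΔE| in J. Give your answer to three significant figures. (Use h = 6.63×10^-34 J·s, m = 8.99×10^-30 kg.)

|ΔE| = 4.64×10^-19 J

E_1 = h²/(8mL²) = 1.935×10^-20 J.
|ΔE| = |5² − 1²|·E_1 = 24·1.935×10^-20 J = 4.64×10^-19 J.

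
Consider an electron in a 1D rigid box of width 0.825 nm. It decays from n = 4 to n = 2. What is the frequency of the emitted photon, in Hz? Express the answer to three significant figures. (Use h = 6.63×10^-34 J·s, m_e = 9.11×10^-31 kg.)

E_1 = h²/(8m_eL²) = 8.862×10^-20 J and ΔE = (4² − 2²)E_1 = 1.063×10^-18 J.
f = ΔE/h = 1.063×10^-18/6.63×10^-34 = 1.60×10^15 Hz.

f = 1.60×10^15 Hz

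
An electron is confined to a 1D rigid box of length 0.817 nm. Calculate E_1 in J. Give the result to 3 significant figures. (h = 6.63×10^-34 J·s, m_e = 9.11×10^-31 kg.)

E_1 = 9.04×10^-20 J

For an infinite well E_n = n²h²/(8m_eL²), so E_1 = h²/(8m_eL²) = (6.63×10^-34)²/(8·9.11×10^-31·(8.17×10^-10 m)²) = 9.036×10^-20 J.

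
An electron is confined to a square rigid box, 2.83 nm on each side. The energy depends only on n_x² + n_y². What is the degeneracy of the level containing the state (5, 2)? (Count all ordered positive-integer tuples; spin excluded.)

The level has n_x² + n_y² = 29. The ordered positive-integer solutions are (2, 5), (5, 2).
That gives 2 states.

degeneracy = 2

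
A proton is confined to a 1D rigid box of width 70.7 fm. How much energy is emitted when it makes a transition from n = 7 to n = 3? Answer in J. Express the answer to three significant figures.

E_1 = h²/(8m_pL²) = 6.563×10^-15 J.
|ΔE| = |7² − 3²|·E_1 = 40·6.563×10^-15 J = 2.63×10^-13 J.

|ΔE| = 2.63×10^-13 J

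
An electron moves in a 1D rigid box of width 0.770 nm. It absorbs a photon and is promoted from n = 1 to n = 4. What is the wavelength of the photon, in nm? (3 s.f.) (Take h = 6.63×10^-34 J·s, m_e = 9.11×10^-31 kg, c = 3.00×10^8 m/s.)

E_1 = h²/(8m_eL²) = 1.017×10^-19 J, so ΔE = (4² − 1²)E_1 = 1.526×10^-18 J.
λ = hc/ΔE = (6.63×10^-34·3.00×10^8)/1.526×10^-18 = 1.30×10^-7 m = 130 nm.

λ = 130 nm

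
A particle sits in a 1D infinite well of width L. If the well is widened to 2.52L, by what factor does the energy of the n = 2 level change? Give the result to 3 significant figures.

E_n ∝ 1/L², so the energy scales by 1/2.52² = 0.157.

0.157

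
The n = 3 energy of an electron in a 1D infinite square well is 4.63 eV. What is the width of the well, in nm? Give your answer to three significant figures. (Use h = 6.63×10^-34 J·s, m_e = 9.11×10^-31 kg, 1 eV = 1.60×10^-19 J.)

L = 0.856 nm

From E_n = n²h²/(8m_eL²), L = n·h/√(8m_eE_n).
E_3 = 4.63 eV = 7.408×10^-19 J, so L = 3·6.63×10^-34/√(8·9.11×10^-31·7.408×10^-19) = 8.56×10^-10 m = 0.856 nm.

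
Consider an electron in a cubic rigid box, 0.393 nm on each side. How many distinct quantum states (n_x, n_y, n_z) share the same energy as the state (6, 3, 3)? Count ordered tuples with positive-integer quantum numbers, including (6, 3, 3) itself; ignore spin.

The level has n_x² + n_y² + n_z² = 54. The ordered positive-integer solutions are (1, 2, 7), (1, 7, 2), (2, 1, 7), (2, 5, 5), (2, 7, 1), (3, 3, 6), (3, 6, 3), (5, 2, 5), (5, 5, 2), (6, 3, 3), (7, 1, 2), (7, 2, 1).
That gives 12 states.

degeneracy = 12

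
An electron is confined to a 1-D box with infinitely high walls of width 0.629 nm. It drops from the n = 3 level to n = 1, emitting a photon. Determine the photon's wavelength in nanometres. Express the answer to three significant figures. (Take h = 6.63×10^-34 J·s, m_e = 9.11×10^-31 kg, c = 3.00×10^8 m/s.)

E_1 = h²/(8m_eL²) = 1.524×10^-19 J, so ΔE = (3² − 1²)E_1 = 1.219×10^-18 J.
λ = hc/ΔE = (6.63×10^-34·3.00×10^8)/1.219×10^-18 = 1.63×10^-7 m = 163 nm.

λ = 163 nm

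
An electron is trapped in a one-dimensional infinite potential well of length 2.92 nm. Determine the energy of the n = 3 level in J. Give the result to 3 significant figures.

For an infinite well E_n = n²h²/(8m_eL²), so E_1 = h²/(8m_eL²) = (6.626×10^-34)²/(8·9.109×10^-31·(2.92×10^-9 m)²) = 7.066×10^-21 J.
Then E_3 = 3²·E_1 = 9·7.066×10^-21 J = 6.36×10^-20 J.

E_3 = 6.36×10^-20 J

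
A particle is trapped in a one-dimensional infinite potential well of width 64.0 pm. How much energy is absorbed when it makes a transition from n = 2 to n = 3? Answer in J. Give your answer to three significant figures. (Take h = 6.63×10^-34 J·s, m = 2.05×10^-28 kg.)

|ΔE| = 3.27×10^-19 J

E_1 = h²/(8mL²) = 6.544×10^-20 J.
|ΔE| = |2² − 3²|·E_1 = 5·6.544×10^-20 J = 3.27×10^-19 J.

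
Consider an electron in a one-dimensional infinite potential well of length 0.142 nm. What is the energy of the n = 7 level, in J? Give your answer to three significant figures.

E_7 = 1.46×10^-16 J

For an infinite well E_n = n²h²/(8m_eL²), so E_1 = h²/(8m_eL²) = (6.626×10^-34)²/(8·9.109×10^-31·(1.42×10^-10 m)²) = 2.988×10^-18 J.
Then E_7 = 7²·E_1 = 49·2.988×10^-18 J = 1.46×10^-16 J.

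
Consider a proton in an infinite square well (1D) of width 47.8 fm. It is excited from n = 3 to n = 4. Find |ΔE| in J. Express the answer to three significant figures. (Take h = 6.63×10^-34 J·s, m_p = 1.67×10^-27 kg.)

E_1 = h²/(8m_pL²) = 1.440×10^-14 J.
|ΔE| = |3² − 4²|·E_1 = 7·1.440×10^-14 J = 1.01×10^-13 J.

|ΔE| = 1.01×10^-13 J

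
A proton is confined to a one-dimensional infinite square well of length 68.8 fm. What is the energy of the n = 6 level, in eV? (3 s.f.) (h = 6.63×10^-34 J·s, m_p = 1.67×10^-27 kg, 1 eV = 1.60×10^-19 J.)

For an infinite well E_n = n²h²/(8m_pL²), so E_1 = h²/(8m_pL²) = (6.63×10^-34)²/(8·1.67×10^-27·(6.88×10^-14 m)²) = 6.951×10^-15 J.
Then E_6 = 6²·E_1 = 36·6.951×10^-15 J = 2.502×10^-13 J.
Converting, E_6 = 2.502×10^-13 J / (1.60×10^-19 J/eV) = 1.56×10^6 eV.

E_6 = 1.56×10^6 eV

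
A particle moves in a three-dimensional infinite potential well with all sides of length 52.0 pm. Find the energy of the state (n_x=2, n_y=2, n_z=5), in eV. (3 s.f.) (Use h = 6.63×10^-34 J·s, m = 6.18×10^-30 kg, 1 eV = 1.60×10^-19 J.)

For a 3D rectangular well E = (h²/8m)·Σ n_i²/L_i² = (6.63×10^-34)²/(8·6.18×10^-30) · [2²/(52.0 pm)² + 2²/(52.0 pm)² + 5²/(52.0 pm)²].
Evaluating gives E = 1.085×10^-16 J = 678 eV.

E = 678 eV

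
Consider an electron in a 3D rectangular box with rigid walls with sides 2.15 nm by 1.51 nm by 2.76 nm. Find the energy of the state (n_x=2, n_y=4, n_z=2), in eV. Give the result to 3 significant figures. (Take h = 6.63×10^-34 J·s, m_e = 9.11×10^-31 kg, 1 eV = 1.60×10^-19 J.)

For a 3D rectangular well E = (h²/8m_e)·Σ n_i²/L_i² = (6.63×10^-34)²/(8·9.11×10^-31) · [2²/(2.15 nm)² + 4²/(1.51 nm)² + 2²/(2.76 nm)²].
Evaluating gives E = 5.071×10^-19 J = 3.17 eV.

E = 3.17 eV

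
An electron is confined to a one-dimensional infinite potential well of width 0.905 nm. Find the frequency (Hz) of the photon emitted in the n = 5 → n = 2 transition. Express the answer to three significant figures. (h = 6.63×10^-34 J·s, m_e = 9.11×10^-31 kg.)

f = 2.33×10^15 Hz

E_1 = h²/(8m_eL²) = 7.364×10^-20 J and ΔE = (5² − 2²)E_1 = 1.546×10^-18 J.
f = ΔE/h = 1.546×10^-18/6.63×10^-34 = 2.33×10^15 Hz.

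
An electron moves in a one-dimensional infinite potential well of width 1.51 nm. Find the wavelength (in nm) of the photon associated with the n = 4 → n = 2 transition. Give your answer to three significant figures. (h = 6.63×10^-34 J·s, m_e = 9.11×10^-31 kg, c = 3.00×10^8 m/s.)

λ = 627 nm

E_1 = h²/(8m_eL²) = 2.645×10^-20 J, so ΔE = (4² − 2²)E_1 = 3.174×10^-19 J.
λ = hc/ΔE = (6.63×10^-34·3.00×10^8)/3.174×10^-19 = 6.27×10^-7 m = 627 nm.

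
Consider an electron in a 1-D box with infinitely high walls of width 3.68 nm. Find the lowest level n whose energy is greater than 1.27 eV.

E_1 = h²/(8m_eL²) = 4.449×10^-21 J = 0.02777 eV.
Need n² > 1.27/0.02777 = 45.73, i.e. n > 6.762.
The smallest integer satisfying this is n = 7.

n = 7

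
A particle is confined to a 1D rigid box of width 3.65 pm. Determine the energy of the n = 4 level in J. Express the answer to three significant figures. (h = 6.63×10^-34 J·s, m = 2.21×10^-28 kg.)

E_4 = 2.99×10^-16 J

For an infinite well E_n = n²h²/(8mL²), so E_1 = h²/(8mL²) = (6.63×10^-34)²/(8·2.21×10^-28·(3.65×10^-12 m)²) = 1.866×10^-17 J.
Then E_4 = 4²·E_1 = 16·1.866×10^-17 J = 2.99×10^-16 J.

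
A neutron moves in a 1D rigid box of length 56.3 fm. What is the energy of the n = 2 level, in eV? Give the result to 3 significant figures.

For an infinite well E_n = n²h²/(8m_nL²), so E_1 = h²/(8m_nL²) = (6.626×10^-34)²/(8·1.675×10^-27·(5.63×10^-14 m)²) = 1.034×10^-14 J.
Then E_2 = 2²·E_1 = 4·1.034×10^-14 J = 4.136×10^-14 J.
Converting, E_2 = 4.136×10^-14 J / (1.602×10^-19 J/eV) = 2.58×10^5 eV.

E_2 = 2.58×10^5 eV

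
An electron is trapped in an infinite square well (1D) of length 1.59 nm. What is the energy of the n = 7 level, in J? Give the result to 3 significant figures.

For an infinite well E_n = n²h²/(8m_eL²), so E_1 = h²/(8m_eL²) = (6.626×10^-34)²/(8·9.109×10^-31·(1.59×10^-9 m)²) = 2.383×10^-20 J.
Then E_7 = 7²·E_1 = 49·2.383×10^-20 J = 1.17×10^-18 J.

E_7 = 1.17×10^-18 J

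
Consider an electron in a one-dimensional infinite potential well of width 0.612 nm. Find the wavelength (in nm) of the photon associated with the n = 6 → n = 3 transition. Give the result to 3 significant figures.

λ = 45.7 nm

E_1 = h²/(8m_eL²) = 1.609×10^-19 J, so ΔE = (6² − 3²)E_1 = 4.344×10^-18 J.
λ = hc/ΔE = (6.626×10^-34·2.998×10^8)/4.344×10^-18 = 4.57×10^-8 m = 45.7 nm.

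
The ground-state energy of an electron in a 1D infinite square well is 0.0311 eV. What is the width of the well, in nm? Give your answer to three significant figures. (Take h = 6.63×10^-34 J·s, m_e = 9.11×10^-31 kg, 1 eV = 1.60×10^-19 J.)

From E_n = n²h²/(8m_eL²), L = n·h/√(8m_eE_n).
E_1 = 0.0311 eV = 4.976×10^-21 J, so L = 1·6.63×10^-34/√(8·9.11×10^-31·4.976×10^-21) = 3.48×10^-9 m = 3.48 nm.

L = 3.48 nm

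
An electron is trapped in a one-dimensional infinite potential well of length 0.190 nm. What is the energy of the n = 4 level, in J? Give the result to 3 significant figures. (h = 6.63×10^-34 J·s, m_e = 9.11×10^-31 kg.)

For an infinite well E_n = n²h²/(8m_eL²), so E_1 = h²/(8m_eL²) = (6.63×10^-34)²/(8·9.11×10^-31·(1.90×10^-10 m)²) = 1.671×10^-18 J.
Then E_4 = 4²·E_1 = 16·1.671×10^-18 J = 2.67×10^-17 J.

E_4 = 2.67×10^-17 J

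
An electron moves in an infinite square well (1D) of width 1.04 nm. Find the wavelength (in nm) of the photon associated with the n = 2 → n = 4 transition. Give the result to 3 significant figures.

E_1 = h²/(8m_eL²) = 5.570×10^-20 J, so ΔE = (4² − 2²)E_1 = 6.684×10^-19 J.
λ = hc/ΔE = (6.626×10^-34·2.998×10^8)/6.684×10^-19 = 2.97×10^-7 m = 297 nm.

λ = 297 nm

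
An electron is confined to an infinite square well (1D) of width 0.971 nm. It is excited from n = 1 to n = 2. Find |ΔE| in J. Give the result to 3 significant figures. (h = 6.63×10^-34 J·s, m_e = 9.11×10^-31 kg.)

|ΔE| = 1.92×10^-19 J

E_1 = h²/(8m_eL²) = 6.397×10^-20 J.
|ΔE| = |1² − 2²|·E_1 = 3·6.397×10^-20 J = 1.92×10^-19 J.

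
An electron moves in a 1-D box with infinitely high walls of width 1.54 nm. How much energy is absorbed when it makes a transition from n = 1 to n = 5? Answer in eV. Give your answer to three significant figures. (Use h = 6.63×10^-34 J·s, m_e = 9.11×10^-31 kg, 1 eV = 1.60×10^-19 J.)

E_1 = h²/(8m_eL²) = 2.543×10^-20 J.
|ΔE| = |1² − 5²|·E_1 = 24·2.543×10^-20 J = 6.103×10^-19 J = 3.81 eV.

|ΔE| = 3.81 eV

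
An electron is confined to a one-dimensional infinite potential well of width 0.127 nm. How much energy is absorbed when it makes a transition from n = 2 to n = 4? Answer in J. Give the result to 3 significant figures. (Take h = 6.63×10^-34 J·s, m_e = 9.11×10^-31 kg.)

E_1 = h²/(8m_eL²) = 3.739×10^-18 J.
|ΔE| = |2² − 4²|·E_1 = 12·3.739×10^-18 J = 4.49×10^-17 J.

|ΔE| = 4.49×10^-17 J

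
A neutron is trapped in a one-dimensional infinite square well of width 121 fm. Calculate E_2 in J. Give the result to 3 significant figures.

E_2 = 8.95×10^-15 J

For an infinite well E_n = n²h²/(8m_nL²), so E_1 = h²/(8m_nL²) = (6.626×10^-34)²/(8·1.675×10^-27·(1.21×10^-13 m)²) = 2.238×10^-15 J.
Then E_2 = 2²·E_1 = 4·2.238×10^-15 J = 8.95×10^-15 J.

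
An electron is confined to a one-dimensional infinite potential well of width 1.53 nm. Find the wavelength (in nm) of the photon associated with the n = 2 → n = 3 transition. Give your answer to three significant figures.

E_1 = h²/(8m_eL²) = 2.574×10^-20 J, so ΔE = (3² − 2²)E_1 = 1.287×10^-19 J.
λ = hc/ΔE = (6.626×10^-34·2.998×10^8)/1.287×10^-19 = 1.54×10^-6 m = 1.54×10^3 nm.

λ = 1.54×10^3 nm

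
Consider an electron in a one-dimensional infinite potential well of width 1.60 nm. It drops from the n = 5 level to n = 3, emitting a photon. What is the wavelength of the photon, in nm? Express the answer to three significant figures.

E_1 = h²/(8m_eL²) = 2.353×10^-20 J, so ΔE = (5² − 3²)E_1 = 3.765×10^-19 J.
λ = hc/ΔE = (6.626×10^-34·2.998×10^8)/3.765×10^-19 = 5.28×10^-7 m = 528 nm.

λ = 528 nm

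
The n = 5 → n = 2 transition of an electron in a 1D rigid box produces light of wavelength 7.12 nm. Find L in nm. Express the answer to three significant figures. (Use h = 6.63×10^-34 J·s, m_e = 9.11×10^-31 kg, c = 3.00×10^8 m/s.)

L = 0.213 nm

The photon carries ΔE = hc/λ = 6.63×10^-34·3.00×10^8/7.12×10^-9 m = 2.794×10^-17 J.
Since ΔE = (5² − 2²)E_1, E_1 = 1.330×10^-18 J, and L = h/√(8m_eE_1) = 2.13×10^-10 m = 0.213 nm.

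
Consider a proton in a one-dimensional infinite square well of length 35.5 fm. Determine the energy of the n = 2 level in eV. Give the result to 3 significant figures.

E_2 = 6.50×10^5 eV

For an infinite well E_n = n²h²/(8m_pL²), so E_1 = h²/(8m_pL²) = (6.626×10^-34)²/(8·1.673×10^-27·(3.55×10^-14 m)²) = 2.603×10^-14 J.
Then E_2 = 2²·E_1 = 4·2.603×10^-14 J = 1.041×10^-13 J.
Converting, E_2 = 1.041×10^-13 J / (1.602×10^-19 J/eV) = 6.50×10^5 eV.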